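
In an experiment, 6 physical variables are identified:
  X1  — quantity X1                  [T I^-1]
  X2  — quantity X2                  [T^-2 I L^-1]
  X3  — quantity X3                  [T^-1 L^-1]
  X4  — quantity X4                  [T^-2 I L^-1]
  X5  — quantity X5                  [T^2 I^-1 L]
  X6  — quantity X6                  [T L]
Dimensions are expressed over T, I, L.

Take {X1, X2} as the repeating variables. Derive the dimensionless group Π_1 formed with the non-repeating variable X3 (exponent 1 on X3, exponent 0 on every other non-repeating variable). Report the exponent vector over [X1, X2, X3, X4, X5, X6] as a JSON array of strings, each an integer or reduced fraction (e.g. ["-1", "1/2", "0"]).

["-1", "-1", "1", "0", "0", "0"]

Dimensional matrix (T×I×L by X1×X2×X3×X4×X5×X6):
  T: [ 1 -2 -1 -2  2  1]
  I: [-1  1  0  1 -1  0]
  L: [ 0 -1 -1 -1  1  1]
Row reduction gives pivot columns X1,X2; rank = 2
Repeat: X1,X2; free: X3,X4,X5,X6
RREF:
  r0: [   1    0    1    0    0   -1]
  r1: [   0    1    1    1   -1   -1]
  r2: [   0    0    0    0    0    0]
Fix exponent of X3 at 1, X4 at 0, X5 at 0, X6 at 0; solve each RREF row for its pivot's exponent:
  r0: exp(X1) + (1)·1 = 0 ⇒ exp(X1) = -1
  r1: exp(X2) + (1)·1 = 0 ⇒ exp(X2) = -1
Π_1 = X1^-1 · X2^-1 · X3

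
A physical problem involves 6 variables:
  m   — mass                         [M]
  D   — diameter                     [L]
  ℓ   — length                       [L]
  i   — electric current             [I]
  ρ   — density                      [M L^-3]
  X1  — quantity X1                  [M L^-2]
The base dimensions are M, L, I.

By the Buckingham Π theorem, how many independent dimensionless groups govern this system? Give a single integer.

Dimensional matrix (M×L×I by m×D×ℓ×i×ρ×X1):
  M: [ 1  0  0  0  1  1]
  L: [ 0  1  1  0 -3 -2]
  I: [ 0  0  0  1  0  0]
Row reduction gives pivot columns m,D,i; rank = 3
n=6, r=3 ⇒ 3 dimensionless groups

3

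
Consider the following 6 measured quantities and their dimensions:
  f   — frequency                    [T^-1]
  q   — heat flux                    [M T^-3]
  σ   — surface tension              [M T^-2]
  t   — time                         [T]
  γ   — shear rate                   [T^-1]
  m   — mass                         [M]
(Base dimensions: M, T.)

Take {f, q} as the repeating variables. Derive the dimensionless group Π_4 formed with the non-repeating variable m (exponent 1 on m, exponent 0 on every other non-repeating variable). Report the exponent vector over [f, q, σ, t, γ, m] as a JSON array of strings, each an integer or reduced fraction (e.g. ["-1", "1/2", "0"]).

Exponent matrix [M,T] × [f,q,σ,t,γ,m]:
  M: [ 0  1  1  0  0  1]
  T: [-1 -3 -2  1 -1  0]
Echelon form has 2 nonzero rows (pivots: f,q)
Pivot set = {f,q}, free = {σ,t,γ,m}
RREF:
  r0: [   1    0   -1   -1    1   -3]
  r1: [   0    1    1    0    0    1]
Fix exponent of m at 1, σ at 0, t at 0, γ at 0; solve each RREF row for its pivot's exponent:
  r0: exp(f) + (-3)·1 = 0 ⇒ exp(f) = 3
  r1: exp(q) + (1)·1 = 0 ⇒ exp(q) = -1
Π_4 = f^3 · q^-1 · m

["3", "-1", "0", "0", "0", "1"]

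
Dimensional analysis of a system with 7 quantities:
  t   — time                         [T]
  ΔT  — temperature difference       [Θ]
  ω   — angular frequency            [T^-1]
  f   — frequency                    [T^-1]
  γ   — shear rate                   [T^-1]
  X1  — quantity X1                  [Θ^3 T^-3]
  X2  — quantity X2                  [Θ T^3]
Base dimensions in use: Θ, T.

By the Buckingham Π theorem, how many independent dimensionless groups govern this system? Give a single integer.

5

Dimensional matrix (Θ×T by t×ΔT×ω×f×γ×X1×X2):
  Θ: [ 0  1  0  0  0  3  1]
  T: [ 1  0 -1 -1 -1 -3  3]
Echelon form has 2 nonzero rows (pivots: t,ΔT)
7 vars − rank 2 = 5 Π groups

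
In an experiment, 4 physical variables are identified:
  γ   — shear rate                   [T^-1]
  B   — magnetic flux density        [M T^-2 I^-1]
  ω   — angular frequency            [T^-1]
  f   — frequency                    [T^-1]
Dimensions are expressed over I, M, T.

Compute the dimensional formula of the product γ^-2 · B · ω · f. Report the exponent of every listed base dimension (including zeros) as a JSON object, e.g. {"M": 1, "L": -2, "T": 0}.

Dimensional matrix (I×M×T by γ×B×ω×f):
  I: [ 0 -1  0  0]
  M: [ 0  1  0  0]
  T: [-1 -2 -1 -1]
  [I]: (-2)·0+(1)·-1+(1)·0+(1)·0 = -1
  [M]: (-2)·0+(1)·1+(1)·0+(1)·0 = 1
  [T]: (-2)·-1+(1)·-2+(1)·-1+(1)·-1 = -2
⇒ I^-1 M T^-2

{"I": -1, "M": 1, "T": -2}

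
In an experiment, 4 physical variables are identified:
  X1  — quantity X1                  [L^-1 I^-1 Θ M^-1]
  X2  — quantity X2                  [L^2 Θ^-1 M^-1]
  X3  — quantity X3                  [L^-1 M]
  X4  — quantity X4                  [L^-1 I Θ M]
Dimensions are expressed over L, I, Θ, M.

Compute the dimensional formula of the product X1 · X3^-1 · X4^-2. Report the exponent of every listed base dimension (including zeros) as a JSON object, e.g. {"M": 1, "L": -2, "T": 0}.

{"L": 2, "I": -3, "Θ": -1, "M": -4}

Dimensional matrix (L×I×Θ×M by X1×X2×X3×X4):
  L: [-1  2 -1 -1]
  I: [-1  0  0  1]
  Θ: [ 1 -1  0  1]
  M: [-1 -1  1  1]
  [L]: (1)·-1+(-1)·-1+(-2)·-1 = 2
  [I]: (1)·-1+(-1)·0+(-2)·1 = -3
  [Θ]: (1)·1+(-1)·0+(-2)·1 = -1
  [M]: (1)·-1+(-1)·1+(-2)·1 = -4
⇒ L^2 I^-3 Θ^-1 M^-4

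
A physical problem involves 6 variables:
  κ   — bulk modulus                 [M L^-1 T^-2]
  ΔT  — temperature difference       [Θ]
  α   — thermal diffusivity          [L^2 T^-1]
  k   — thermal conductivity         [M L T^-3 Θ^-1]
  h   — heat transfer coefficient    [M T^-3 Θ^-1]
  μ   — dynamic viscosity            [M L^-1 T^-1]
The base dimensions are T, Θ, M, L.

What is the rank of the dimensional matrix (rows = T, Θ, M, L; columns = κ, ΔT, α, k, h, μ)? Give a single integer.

4

Dimensional matrix (T×Θ×M×L by κ×ΔT×α×k×h×μ):
  T: [-2  0 -1 -3 -3 -1]
  Θ: [ 0  1  0 -1 -1  0]
  M: [ 1  0  0  1  1  1]
  L: [-1  0  2  1  0 -1]
RREF → pivots at {κ,ΔT,α,h} ⇒ r = 4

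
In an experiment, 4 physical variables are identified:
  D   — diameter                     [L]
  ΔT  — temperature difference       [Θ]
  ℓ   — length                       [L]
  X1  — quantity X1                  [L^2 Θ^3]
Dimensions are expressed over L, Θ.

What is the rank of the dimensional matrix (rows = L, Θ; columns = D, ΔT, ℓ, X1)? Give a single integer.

2

Write exponents as rows L,Θ / cols D,ΔT,ℓ,X1:
  L: [ 1  0  1  2]
  Θ: [ 0  1  0  3]
Row reduction gives pivot columns D,ΔT; rank = 2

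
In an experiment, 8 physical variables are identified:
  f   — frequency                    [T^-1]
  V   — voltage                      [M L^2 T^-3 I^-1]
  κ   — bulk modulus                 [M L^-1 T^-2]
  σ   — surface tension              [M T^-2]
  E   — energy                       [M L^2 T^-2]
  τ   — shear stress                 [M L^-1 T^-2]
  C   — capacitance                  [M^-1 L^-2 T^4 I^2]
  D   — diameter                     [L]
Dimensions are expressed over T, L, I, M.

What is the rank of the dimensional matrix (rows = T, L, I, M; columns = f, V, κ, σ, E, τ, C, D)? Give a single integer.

4

Exponent matrix [T,L,I,M] × [f,V,κ,σ,E,τ,C,D]:
  T: [-1 -3 -2 -2 -2 -2  4  0]
  L: [ 0  2 -1  0  2 -1 -2  1]
  I: [ 0 -1  0  0  0  0  2  0]
  M: [ 0  1  1  1  1  1 -1  0]
Echelon form has 4 nonzero rows (pivots: f,V,κ,σ)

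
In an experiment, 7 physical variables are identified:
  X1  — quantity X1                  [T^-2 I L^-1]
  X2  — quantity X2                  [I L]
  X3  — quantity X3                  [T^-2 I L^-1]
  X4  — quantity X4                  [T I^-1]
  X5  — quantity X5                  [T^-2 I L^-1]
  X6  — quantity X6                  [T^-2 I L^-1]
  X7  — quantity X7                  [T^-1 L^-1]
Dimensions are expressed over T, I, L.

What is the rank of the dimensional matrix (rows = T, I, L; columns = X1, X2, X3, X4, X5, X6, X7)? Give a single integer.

2

Write exponents as rows T,I,L / cols X1,X2,X3,X4,X5,X6,X7:
  T: [-2  0 -2  1 -2 -2 -1]
  I: [ 1  1  1 -1  1  1  0]
  L: [-1  1 -1  0 -1 -1 -1]
RREF → pivots at {X1,X2} ⇒ r = 2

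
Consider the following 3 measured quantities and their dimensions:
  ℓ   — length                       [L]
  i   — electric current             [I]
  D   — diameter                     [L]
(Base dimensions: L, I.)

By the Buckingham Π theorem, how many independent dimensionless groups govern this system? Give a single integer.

Write exponents as rows L,I / cols ℓ,i,D:
  L: [ 1  0  1]
  I: [ 0  1  0]
RREF → pivots at {ℓ,i} ⇒ r = 2
n=3, r=2 ⇒ 1 dimensionless group

1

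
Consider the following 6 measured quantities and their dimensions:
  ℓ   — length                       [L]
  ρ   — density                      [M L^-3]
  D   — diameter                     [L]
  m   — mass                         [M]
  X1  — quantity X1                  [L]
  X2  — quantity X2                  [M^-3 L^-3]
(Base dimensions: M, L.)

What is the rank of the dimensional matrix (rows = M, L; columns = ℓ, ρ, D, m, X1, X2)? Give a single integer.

Write exponents as rows M,L / cols ℓ,ρ,D,m,X1,X2:
  M: [ 0  1  0  1  0 -3]
  L: [ 1 -3  1  0  1 -3]
RREF → pivots at {ℓ,ρ} ⇒ r = 2

2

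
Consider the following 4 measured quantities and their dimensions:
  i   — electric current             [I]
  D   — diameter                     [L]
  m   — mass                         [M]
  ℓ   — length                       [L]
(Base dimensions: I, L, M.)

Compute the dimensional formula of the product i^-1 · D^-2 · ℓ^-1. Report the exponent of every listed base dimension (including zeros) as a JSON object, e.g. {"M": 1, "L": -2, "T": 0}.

Exponent matrix [I,L,M] × [i,D,m,ℓ]:
  I: [ 1  0  0  0]
  L: [ 0  1  0  1]
  M: [ 0  0  1  0]
  [I]: (-1)·1+(-2)·0+(-1)·0 = -1
  [L]: (-1)·0+(-2)·1+(-1)·1 = -3
  [M]: (-1)·0+(-2)·0+(-1)·0 = 0
⇒ I^-1 L^-3

{"I": -1, "L": -3, "M": 0}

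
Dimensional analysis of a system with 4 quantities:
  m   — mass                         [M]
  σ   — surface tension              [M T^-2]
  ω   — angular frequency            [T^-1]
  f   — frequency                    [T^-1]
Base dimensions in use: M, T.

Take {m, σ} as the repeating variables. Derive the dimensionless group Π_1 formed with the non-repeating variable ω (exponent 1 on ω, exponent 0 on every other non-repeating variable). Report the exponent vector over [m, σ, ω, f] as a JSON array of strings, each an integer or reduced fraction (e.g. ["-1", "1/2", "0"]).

["1/2", "-1/2", "1", "0"]

Write exponents as rows M,T / cols m,σ,ω,f:
  M: [ 1  1  0  0]
  T: [ 0 -2 -1 -1]
RREF → pivots at {m,σ} ⇒ r = 2
Repeat: m,σ; free: ω,f
RREF:
  r0: [   1    0 -1/2 -1/2]
  r1: [   0    1  1/2  1/2]
Fix exponent of ω at 1, f at 0; solve each RREF row for its pivot's exponent:
  r0: exp(m) + (-1/2)·1 = 0 ⇒ exp(m) = 1/2
  r1: exp(σ) + (1/2)·1 = 0 ⇒ exp(σ) = -1/2
Π_1 = m^(1/2) · σ^(-1/2) · ω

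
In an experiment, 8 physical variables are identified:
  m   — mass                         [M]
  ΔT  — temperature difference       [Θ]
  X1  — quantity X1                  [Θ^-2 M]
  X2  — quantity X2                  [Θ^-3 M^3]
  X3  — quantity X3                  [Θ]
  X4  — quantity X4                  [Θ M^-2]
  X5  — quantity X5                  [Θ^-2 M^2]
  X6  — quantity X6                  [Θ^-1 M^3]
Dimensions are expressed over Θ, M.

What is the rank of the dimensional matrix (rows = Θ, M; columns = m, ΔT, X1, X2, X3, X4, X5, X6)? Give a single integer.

2

Dimensional matrix (Θ×M by m×ΔT×X1×X2×X3×X4×X5×X6):
  Θ: [ 0  1 -2 -3  1  1 -2 -1]
  M: [ 1  0  1  3  0 -2  2  3]
RREF → pivots at {m,ΔT} ⇒ r = 2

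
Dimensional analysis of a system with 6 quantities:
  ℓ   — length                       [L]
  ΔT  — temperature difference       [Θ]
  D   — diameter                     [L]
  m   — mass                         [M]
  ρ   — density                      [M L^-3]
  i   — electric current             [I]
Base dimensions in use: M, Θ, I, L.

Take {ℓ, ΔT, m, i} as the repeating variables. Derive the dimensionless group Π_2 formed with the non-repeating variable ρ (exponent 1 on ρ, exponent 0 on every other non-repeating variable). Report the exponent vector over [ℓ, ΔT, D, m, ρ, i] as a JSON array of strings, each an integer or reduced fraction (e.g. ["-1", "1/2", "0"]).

["3", "0", "0", "-1", "1", "0"]

Write exponents as rows M,Θ,I,L / cols ℓ,ΔT,D,m,ρ,i:
  M: [ 0  0  0  1  1  0]
  Θ: [ 0  1  0  0  0  0]
  I: [ 0  0  0  0  0  1]
  L: [ 1  0  1  0 -3  0]
Row reduction gives pivot columns ℓ,ΔT,m,i; rank = 4
Pivot set = {ℓ,ΔT,m,i}, free = {D,ρ}
RREF:
  r0: [   1    0    1    0   -3    0]
  r1: [   0    1    0    0    0    0]
  r2: [   0    0    0    1    1    0]
  r3: [   0    0    0    0    0    1]
Fix exponent of ρ at 1, D at 0; solve each RREF row for its pivot's exponent:
  r0: exp(ℓ) + (-3)·1 = 0 ⇒ exp(ℓ) = 3
  r1: exp(ΔT) + (0)·1 = 0 ⇒ exp(ΔT) = 0
  r2: exp(m) + (1)·1 = 0 ⇒ exp(m) = -1
  r3: exp(i) + (0)·1 = 0 ⇒ exp(i) = 0
Π_2 = ℓ^3 · m^-1 · ρ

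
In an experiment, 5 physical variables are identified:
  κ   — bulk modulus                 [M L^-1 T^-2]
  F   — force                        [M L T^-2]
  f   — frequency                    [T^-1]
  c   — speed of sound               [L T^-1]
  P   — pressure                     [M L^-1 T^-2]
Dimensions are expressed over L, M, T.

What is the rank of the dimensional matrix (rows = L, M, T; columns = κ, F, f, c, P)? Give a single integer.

Write exponents as rows L,M,T / cols κ,F,f,c,P:
  L: [-1  1  0  1 -1]
  M: [ 1  1  0  0  1]
  T: [-2 -2 -1 -1 -2]
Echelon form has 3 nonzero rows (pivots: κ,F,f)

3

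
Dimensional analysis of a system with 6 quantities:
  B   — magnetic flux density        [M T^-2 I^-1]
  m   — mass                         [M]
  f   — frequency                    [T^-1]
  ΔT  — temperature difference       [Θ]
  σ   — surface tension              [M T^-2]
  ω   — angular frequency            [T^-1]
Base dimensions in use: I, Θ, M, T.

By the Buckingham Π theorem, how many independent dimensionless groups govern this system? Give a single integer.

Dimensional matrix (I×Θ×M×T by B×m×f×ΔT×σ×ω):
  I: [-1  0  0  0  0  0]
  Θ: [ 0  0  0  1  0  0]
  M: [ 1  1  0  0  1  0]
  T: [-2  0 -1  0 -2 -1]
Echelon form has 4 nonzero rows (pivots: B,m,f,ΔT)
Π count = n − r = 6 − 4 = 2

2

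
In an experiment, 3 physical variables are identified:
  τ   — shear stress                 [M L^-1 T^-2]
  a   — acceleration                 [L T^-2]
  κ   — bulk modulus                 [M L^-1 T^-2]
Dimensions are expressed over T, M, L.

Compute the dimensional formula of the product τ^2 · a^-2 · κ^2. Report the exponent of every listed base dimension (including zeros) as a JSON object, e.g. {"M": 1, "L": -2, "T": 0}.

Write exponents as rows T,M,L / cols τ,a,κ:
  T: [-2 -2 -2]
  M: [ 1  0  1]
  L: [-1  1 -1]
  [T]: (2)·-2+(-2)·-2+(2)·-2 = -4
  [M]: (2)·1+(-2)·0+(2)·1 = 4
  [L]: (2)·-1+(-2)·1+(2)·-1 = -6
⇒ T^-4 M^4 L^-6

{"T": -4, "M": 4, "L": -6}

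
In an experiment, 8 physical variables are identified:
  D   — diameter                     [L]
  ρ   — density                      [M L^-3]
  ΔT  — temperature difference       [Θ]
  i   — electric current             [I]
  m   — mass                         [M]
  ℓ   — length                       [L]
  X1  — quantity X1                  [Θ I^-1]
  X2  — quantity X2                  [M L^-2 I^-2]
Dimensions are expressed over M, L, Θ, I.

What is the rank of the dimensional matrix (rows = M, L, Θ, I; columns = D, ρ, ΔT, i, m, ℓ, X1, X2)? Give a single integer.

4

Exponent matrix [M,L,Θ,I] × [D,ρ,ΔT,i,m,ℓ,X1,X2]:
  M: [ 0  1  0  0  1  0  0  1]
  L: [ 1 -3  0  0  0  1  0 -2]
  Θ: [ 0  0  1  0  0  0  1  0]
  I: [ 0  0  0  1  0  0 -1 -2]
Row reduction gives pivot columns D,ρ,ΔT,i; rank = 4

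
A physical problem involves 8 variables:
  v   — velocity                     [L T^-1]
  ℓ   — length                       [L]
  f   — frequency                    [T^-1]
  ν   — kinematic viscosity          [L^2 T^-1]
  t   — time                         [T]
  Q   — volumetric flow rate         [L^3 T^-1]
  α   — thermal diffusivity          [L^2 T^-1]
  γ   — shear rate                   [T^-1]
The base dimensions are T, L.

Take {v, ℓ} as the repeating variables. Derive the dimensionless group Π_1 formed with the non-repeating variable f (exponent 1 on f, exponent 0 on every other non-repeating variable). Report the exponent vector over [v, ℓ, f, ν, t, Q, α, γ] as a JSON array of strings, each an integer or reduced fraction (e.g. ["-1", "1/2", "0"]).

Write exponents as rows T,L / cols v,ℓ,f,ν,t,Q,α,γ:
  T: [-1  0 -1 -1  1 -1 -1 -1]
  L: [ 1  1  0  2  0  3  2  0]
RREF → pivots at {v,ℓ} ⇒ r = 2
Pivot set = {v,ℓ}, free = {f,ν,t,Q,α,γ}
RREF:
  r0: [   1    0    1    1   -1    1    1    1]
  r1: [   0    1   -1    1    1    2    1   -1]
Fix exponent of f at 1, ν at 0, t at 0, Q at 0, α at 0, γ at 0; solve each RREF row for its pivot's exponent:
  r0: exp(v) + (1)·1 = 0 ⇒ exp(v) = -1
  r1: exp(ℓ) + (-1)·1 = 0 ⇒ exp(ℓ) = 1
Π_1 = v^-1 · ℓ · f

["-1", "1", "1", "0", "0", "0", "0", "0"]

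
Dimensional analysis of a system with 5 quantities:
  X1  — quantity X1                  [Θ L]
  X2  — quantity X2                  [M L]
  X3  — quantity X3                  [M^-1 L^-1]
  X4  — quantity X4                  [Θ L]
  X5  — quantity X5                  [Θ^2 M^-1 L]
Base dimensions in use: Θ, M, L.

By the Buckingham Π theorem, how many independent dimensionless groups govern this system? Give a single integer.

3

Write exponents as rows Θ,M,L / cols X1,X2,X3,X4,X5:
  Θ: [ 1  0  0  1  2]
  M: [ 0  1 -1  0 -1]
  L: [ 1  1 -1  1  1]
Echelon form has 2 nonzero rows (pivots: X1,X2)
5 vars − rank 2 = 3 Π groups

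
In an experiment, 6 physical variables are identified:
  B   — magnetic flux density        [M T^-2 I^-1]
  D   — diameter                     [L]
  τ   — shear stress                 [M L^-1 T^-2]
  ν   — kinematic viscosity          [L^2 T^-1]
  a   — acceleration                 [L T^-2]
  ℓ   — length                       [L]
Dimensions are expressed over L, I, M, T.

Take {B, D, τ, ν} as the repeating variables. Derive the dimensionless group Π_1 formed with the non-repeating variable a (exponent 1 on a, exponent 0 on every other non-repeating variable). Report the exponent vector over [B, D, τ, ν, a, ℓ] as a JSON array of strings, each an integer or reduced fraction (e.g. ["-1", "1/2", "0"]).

Dimensional matrix (L×I×M×T by B×D×τ×ν×a×ℓ):
  L: [ 0  1 -1  2  1  1]
  I: [-1  0  0  0  0  0]
  M: [ 1  0  1  0  0  0]
  T: [-2  0 -2 -1 -2  0]
Echelon form has 4 nonzero rows (pivots: B,D,τ,ν)
Pivot set = {B,D,τ,ν}, free = {a,ℓ}
RREF:
  r0: [   1    0    0    0    0    0]
  r1: [   0    1    0    0   -3    1]
  r2: [   0    0    1    0    0    0]
  r3: [   0    0    0    1    2    0]
Fix exponent of a at 1, ℓ at 0; solve each RREF row for its pivot's exponent:
  r0: exp(B) + (0)·1 = 0 ⇒ exp(B) = 0
  r1: exp(D) + (-3)·1 = 0 ⇒ exp(D) = 3
  r2: exp(τ) + (0)·1 = 0 ⇒ exp(τ) = 0
  r3: exp(ν) + (2)·1 = 0 ⇒ exp(ν) = -2
Π_1 = D^3 · ν^-2 · a

["0", "3", "0", "-2", "1", "0"]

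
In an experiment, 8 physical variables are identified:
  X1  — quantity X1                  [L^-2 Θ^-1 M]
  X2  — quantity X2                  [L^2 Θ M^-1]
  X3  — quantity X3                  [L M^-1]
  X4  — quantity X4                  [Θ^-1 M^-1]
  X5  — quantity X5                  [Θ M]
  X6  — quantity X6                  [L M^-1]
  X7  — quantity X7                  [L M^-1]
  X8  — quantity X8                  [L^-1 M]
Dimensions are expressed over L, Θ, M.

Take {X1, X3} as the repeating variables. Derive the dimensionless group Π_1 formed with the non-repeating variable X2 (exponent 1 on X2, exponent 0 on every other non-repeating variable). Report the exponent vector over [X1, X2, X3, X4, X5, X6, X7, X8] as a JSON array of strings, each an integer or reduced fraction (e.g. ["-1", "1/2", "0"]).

Exponent matrix [L,Θ,M] × [X1,X2,X3,X4,X5,X6,X7,X8]:
  L: [-2  2  1  0  0  1  1 -1]
  Θ: [-1  1  0 -1  1  0  0  0]
  M: [ 1 -1 -1 -1  1 -1 -1  1]
RREF → pivots at {X1,X3} ⇒ r = 2
Pivot set = {X1,X3}, free = {X2,X4,X5,X6,X7,X8}
RREF:
  r0: [   1   -1    0    1   -1    0    0    0]
  r1: [   0    0    1    2   -2    1    1   -1]
  r2: [   0    0    0    0    0    0    0    0]
Fix exponent of X2 at 1, X4 at 0, X5 at 0, X6 at 0, X7 at 0, X8 at 0; solve each RREF row for its pivot's exponent:
  r0: exp(X1) + (-1)·1 = 0 ⇒ exp(X1) = 1
  r1: exp(X3) + (0)·1 = 0 ⇒ exp(X3) = 0
Π_1 = X1 · X2

["1", "1", "0", "0", "0", "0", "0", "0"]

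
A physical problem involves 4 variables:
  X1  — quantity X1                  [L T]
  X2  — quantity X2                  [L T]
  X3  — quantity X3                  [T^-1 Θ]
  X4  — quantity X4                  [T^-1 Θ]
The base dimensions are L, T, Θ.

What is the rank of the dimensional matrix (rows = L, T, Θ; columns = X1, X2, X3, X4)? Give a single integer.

2

Dimensional matrix (L×T×Θ by X1×X2×X3×X4):
  L: [ 1  1  0  0]
  T: [ 1  1 -1 -1]
  Θ: [ 0  0  1  1]
Row reduction gives pivot columns X1,X3; rank = 2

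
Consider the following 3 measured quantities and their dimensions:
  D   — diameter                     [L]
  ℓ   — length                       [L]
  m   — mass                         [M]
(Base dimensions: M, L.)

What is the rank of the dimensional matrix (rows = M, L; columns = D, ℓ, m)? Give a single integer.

2

Exponent matrix [M,L] × [D,ℓ,m]:
  M: [ 0  0  1]
  L: [ 1  1  0]
RREF → pivots at {D,m} ⇒ r = 2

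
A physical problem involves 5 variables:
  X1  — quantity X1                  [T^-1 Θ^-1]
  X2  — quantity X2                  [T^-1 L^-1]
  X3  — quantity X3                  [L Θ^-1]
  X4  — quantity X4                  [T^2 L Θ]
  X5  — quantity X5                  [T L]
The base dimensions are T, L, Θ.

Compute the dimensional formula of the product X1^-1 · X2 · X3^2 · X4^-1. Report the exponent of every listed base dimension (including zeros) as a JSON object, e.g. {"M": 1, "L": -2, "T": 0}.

Write exponents as rows T,L,Θ / cols X1,X2,X3,X4,X5:
  T: [-1 -1  0  2  1]
  L: [ 0 -1  1  1  1]
  Θ: [-1  0 -1  1  0]
  [T]: (-1)·-1+(1)·-1+(2)·0+(-1)·2 = -2
  [L]: (-1)·0+(1)·-1+(2)·1+(-1)·1 = 0
  [Θ]: (-1)·-1+(1)·0+(2)·-1+(-1)·1 = -2
⇒ T^-2 Θ^-2

{"T": -2, "L": 0, "Θ": -2}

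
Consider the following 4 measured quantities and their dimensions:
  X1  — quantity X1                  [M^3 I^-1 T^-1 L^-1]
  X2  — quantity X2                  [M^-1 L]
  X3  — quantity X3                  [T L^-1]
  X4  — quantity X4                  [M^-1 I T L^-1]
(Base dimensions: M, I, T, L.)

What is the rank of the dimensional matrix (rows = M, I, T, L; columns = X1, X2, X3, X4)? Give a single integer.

3

Write exponents as rows M,I,T,L / cols X1,X2,X3,X4:
  M: [ 3 -1  0 -1]
  I: [-1  0  0  1]
  T: [-1  0  1  1]
  L: [-1  1 -1 -1]
RREF → pivots at {X1,X2,X3} ⇒ r = 3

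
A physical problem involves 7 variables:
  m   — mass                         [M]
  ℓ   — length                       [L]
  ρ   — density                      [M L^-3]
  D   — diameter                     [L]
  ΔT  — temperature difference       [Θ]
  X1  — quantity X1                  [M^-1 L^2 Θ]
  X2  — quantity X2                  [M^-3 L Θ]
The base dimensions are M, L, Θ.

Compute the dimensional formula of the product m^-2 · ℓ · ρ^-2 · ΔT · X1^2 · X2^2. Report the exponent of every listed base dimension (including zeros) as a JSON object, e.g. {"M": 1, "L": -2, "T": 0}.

{"M": -12, "L": 13, "Θ": 5}

Dimensional matrix (M×L×Θ by m×ℓ×ρ×D×ΔT×X1×X2):
  M: [ 1  0  1  0  0 -1 -3]
  L: [ 0  1 -3  1  0  2  1]
  Θ: [ 0  0  0  0  1  1  1]
  [M]: (-2)·1+(1)·0+(-2)·1+(1)·0+(2)·-1+(2)·-3 = -12
  [L]: (-2)·0+(1)·1+(-2)·-3+(1)·0+(2)·2+(2)·1 = 13
  [Θ]: (-2)·0+(1)·0+(-2)·0+(1)·1+(2)·1+(2)·1 = 5
⇒ M^-12 L^13 Θ^5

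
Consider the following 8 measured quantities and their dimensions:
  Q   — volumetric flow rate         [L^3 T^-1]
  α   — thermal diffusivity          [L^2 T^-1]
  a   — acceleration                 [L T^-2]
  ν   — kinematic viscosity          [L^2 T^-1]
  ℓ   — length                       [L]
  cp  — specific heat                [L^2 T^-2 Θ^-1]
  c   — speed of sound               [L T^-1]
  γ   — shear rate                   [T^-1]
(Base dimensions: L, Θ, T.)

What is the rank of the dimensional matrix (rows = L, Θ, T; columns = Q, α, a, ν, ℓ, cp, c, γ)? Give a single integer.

3

Dimensional matrix (L×Θ×T by Q×α×a×ν×ℓ×cp×c×γ):
  L: [ 3  2  1  2  1  2  1  0]
  Θ: [ 0  0  0  0  0 -1  0  0]
  T: [-1 -1 -2 -1  0 -2 -1 -1]
Echelon form has 3 nonzero rows (pivots: Q,α,cp)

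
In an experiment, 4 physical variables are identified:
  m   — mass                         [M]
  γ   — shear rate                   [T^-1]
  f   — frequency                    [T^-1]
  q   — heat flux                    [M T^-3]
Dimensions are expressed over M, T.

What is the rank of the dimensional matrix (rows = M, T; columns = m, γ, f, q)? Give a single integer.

2

Exponent matrix [M,T] × [m,γ,f,q]:
  M: [ 1  0  0  1]
  T: [ 0 -1 -1 -3]
Row reduction gives pivot columns m,γ; rank = 2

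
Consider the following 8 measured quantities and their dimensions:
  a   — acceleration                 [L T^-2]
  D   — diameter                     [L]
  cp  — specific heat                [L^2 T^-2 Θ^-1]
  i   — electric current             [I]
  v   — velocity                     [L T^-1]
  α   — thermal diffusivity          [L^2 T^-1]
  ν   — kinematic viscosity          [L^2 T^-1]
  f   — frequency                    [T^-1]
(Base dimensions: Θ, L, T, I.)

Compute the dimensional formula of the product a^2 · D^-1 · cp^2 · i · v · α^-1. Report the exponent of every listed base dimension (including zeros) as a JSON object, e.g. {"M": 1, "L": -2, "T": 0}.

{"Θ": -2, "L": 4, "T": -8, "I": 1}

Write exponents as rows Θ,L,T,I / cols a,D,cp,i,v,α,ν,f:
  Θ: [ 0  0 -1  0  0  0  0  0]
  L: [ 1  1  2  0  1  2  2  0]
  T: [-2  0 -2  0 -1 -1 -1 -1]
  I: [ 0  0  0  1  0  0  0  0]
  [Θ]: (2)·0+(-1)·0+(2)·-1+(1)·0+(1)·0+(-1)·0 = -2
  [L]: (2)·1+(-1)·1+(2)·2+(1)·0+(1)·1+(-1)·2 = 4
  [T]: (2)·-2+(-1)·0+(2)·-2+(1)·0+(1)·-1+(-1)·-1 = -8
  [I]: (2)·0+(-1)·0+(2)·0+(1)·1+(1)·0+(-1)·0 = 1
⇒ Θ^-2 L^4 T^-8 I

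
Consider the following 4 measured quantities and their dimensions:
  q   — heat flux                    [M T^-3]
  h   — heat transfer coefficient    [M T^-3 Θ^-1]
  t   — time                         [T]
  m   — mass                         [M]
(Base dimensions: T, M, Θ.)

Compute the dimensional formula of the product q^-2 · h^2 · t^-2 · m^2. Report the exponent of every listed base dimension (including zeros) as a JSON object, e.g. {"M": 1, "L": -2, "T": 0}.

Dimensional matrix (T×M×Θ by q×h×t×m):
  T: [-3 -3  1  0]
  M: [ 1  1  0  1]
  Θ: [ 0 -1  0  0]
  [T]: (-2)·-3+(2)·-3+(-2)·1+(2)·0 = -2
  [M]: (-2)·1+(2)·1+(-2)·0+(2)·1 = 2
  [Θ]: (-2)·0+(2)·-1+(-2)·0+(2)·0 = -2
⇒ T^-2 M^2 Θ^-2

{"T": -2, "M": 2, "Θ": -2}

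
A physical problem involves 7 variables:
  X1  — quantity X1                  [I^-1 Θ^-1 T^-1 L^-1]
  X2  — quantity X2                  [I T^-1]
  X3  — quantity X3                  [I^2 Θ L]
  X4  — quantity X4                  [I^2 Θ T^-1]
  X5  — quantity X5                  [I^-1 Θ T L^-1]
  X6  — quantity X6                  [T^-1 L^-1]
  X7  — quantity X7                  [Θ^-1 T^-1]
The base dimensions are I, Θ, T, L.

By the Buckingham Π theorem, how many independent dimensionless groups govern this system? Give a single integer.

4

Dimensional matrix (I×Θ×T×L by X1×X2×X3×X4×X5×X6×X7):
  I: [-1  1  2  2 -1  0  0]
  Θ: [-1  0  1  1  1  0 -1]
  T: [-1 -1  0 -1  1 -1 -1]
  L: [-1  0  1  0 -1 -1  0]
RREF → pivots at {X1,X2,X4} ⇒ r = 3
n=7, r=3 ⇒ 4 dimensionless groups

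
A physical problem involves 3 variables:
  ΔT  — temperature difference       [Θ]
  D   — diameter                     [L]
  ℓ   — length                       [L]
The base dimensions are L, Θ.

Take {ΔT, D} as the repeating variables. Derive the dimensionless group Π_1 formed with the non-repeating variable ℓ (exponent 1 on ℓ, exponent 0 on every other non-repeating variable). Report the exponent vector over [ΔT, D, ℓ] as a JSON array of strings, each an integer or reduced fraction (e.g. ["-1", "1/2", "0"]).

["0", "-1", "1"]

Write exponents as rows L,Θ / cols ΔT,D,ℓ:
  L: [ 0  1  1]
  Θ: [ 1  0  0]
Row reduction gives pivot columns ΔT,D; rank = 2
Pivot set = {ΔT,D}, free = {ℓ}
RREF:
  r0: [   1    0    0]
  r1: [   0    1    1]
Fix exponent of ℓ at 1; solve each RREF row for its pivot's exponent:
  r0: exp(ΔT) + (0)·1 = 0 ⇒ exp(ΔT) = 0
  r1: exp(D) + (1)·1 = 0 ⇒ exp(D) = -1
Π_1 = D^-1 · ℓ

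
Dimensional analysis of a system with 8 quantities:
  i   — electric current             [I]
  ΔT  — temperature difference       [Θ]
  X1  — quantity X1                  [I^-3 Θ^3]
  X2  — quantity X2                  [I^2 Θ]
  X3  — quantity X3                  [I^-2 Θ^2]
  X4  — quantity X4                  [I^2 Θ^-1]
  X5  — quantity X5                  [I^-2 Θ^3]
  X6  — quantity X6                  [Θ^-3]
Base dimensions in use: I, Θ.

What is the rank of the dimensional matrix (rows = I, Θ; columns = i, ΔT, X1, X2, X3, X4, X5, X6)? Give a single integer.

2

Write exponents as rows I,Θ / cols i,ΔT,X1,X2,X3,X4,X5,X6:
  I: [ 1  0 -3  2 -2  2 -2  0]
  Θ: [ 0  1  3  1  2 -1  3 -3]
Echelon form has 2 nonzero rows (pivots: i,ΔT)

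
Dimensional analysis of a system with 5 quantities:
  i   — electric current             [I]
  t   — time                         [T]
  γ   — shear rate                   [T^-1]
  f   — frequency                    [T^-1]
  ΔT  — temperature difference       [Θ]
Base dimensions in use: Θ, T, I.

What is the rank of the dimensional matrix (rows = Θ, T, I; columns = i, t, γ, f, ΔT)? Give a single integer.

3

Dimensional matrix (Θ×T×I by i×t×γ×f×ΔT):
  Θ: [ 0  0  0  0  1]
  T: [ 0  1 -1 -1  0]
  I: [ 1  0  0  0  0]
Echelon form has 3 nonzero rows (pivots: i,t,ΔT)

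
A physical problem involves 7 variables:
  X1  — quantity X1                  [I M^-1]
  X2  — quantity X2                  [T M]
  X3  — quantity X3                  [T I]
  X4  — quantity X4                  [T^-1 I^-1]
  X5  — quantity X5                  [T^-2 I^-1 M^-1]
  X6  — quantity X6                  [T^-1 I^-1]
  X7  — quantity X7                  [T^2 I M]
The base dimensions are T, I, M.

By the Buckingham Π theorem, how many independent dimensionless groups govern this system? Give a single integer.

Write exponents as rows T,I,M / cols X1,X2,X3,X4,X5,X6,X7:
  T: [ 0  1  1 -1 -2 -1  2]
  I: [ 1  0  1 -1 -1 -1  1]
  M: [-1  1  0  0 -1  0  1]
Echelon form has 2 nonzero rows (pivots: X1,X2)
n=7, r=2 ⇒ 5 dimensionless groups

5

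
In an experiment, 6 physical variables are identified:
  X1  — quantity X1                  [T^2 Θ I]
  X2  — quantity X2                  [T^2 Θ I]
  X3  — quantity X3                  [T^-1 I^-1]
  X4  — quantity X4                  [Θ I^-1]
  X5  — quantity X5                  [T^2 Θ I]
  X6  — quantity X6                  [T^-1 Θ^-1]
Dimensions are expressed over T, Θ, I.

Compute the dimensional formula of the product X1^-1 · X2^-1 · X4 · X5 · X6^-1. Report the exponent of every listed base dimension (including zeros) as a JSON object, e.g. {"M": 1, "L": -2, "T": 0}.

{"T": -1, "Θ": 1, "I": -2}

Exponent matrix [T,Θ,I] × [X1,X2,X3,X4,X5,X6]:
  T: [ 2  2 -1  0  2 -1]
  Θ: [ 1  1  0  1  1 -1]
  I: [ 1  1 -1 -1  1  0]
  [T]: (-1)·2+(-1)·2+(1)·0+(1)·2+(-1)·-1 = -1
  [Θ]: (-1)·1+(-1)·1+(1)·1+(1)·1+(-1)·-1 = 1
  [I]: (-1)·1+(-1)·1+(1)·-1+(1)·1+(-1)·0 = -2
⇒ T^-1 Θ I^-2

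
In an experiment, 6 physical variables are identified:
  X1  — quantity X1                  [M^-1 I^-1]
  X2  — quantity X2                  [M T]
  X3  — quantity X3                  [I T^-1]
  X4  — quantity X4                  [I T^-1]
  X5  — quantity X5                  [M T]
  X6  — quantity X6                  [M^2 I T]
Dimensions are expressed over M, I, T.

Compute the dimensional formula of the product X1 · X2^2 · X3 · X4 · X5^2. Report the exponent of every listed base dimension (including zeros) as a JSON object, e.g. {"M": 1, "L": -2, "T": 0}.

{"M": 3, "I": 1, "T": 2}

Dimensional matrix (M×I×T by X1×X2×X3×X4×X5×X6):
  M: [-1  1  0  0  1  2]
  I: [-1  0  1  1  0  1]
  T: [ 0  1 -1 -1  1  1]
  [M]: (1)·-1+(2)·1+(1)·0+(1)·0+(2)·1 = 3
  [I]: (1)·-1+(2)·0+(1)·1+(1)·1+(2)·0 = 1
  [T]: (1)·0+(2)·1+(1)·-1+(1)·-1+(2)·1 = 2
⇒ M^3 I T^2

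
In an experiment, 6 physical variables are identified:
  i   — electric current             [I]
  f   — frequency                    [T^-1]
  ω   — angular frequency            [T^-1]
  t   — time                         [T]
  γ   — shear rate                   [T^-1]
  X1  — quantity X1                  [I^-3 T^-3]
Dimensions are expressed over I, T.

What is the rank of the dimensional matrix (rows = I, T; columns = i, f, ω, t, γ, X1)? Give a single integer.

Dimensional matrix (I×T by i×f×ω×t×γ×X1):
  I: [ 1  0  0  0  0 -3]
  T: [ 0 -1 -1  1 -1 -3]
RREF → pivots at {i,f} ⇒ r = 2

2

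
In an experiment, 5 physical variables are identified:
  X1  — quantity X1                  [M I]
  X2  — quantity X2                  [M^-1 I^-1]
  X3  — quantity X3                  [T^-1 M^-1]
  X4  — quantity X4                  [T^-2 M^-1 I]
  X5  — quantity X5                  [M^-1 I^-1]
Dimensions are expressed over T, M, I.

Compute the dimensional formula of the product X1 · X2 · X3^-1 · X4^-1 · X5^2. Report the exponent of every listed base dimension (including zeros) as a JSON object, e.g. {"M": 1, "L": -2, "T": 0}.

{"T": 3, "M": 0, "I": -3}

Dimensional matrix (T×M×I by X1×X2×X3×X4×X5):
  T: [ 0  0 -1 -2  0]
  M: [ 1 -1 -1 -1 -1]
  I: [ 1 -1  0  1 -1]
  [T]: (1)·0+(1)·0+(-1)·-1+(-1)·-2+(2)·0 = 3
  [M]: (1)·1+(1)·-1+(-1)·-1+(-1)·-1+(2)·-1 = 0
  [I]: (1)·1+(1)·-1+(-1)·0+(-1)·1+(2)·-1 = -3
⇒ T^3 I^-3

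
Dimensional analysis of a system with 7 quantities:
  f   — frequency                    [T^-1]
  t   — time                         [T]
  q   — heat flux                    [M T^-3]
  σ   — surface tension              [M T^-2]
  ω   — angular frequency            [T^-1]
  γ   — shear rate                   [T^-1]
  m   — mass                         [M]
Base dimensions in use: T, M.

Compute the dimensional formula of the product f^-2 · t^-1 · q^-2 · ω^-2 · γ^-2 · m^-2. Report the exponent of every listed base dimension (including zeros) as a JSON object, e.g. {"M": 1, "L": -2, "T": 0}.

{"T": 11, "M": -4}

Exponent matrix [T,M] × [f,t,q,σ,ω,γ,m]:
  T: [-1  1 -3 -2 -1 -1  0]
  M: [ 0  0  1  1  0  0  1]
  [T]: (-2)·-1+(-1)·1+(-2)·-3+(-2)·-1+(-2)·-1+(-2)·0 = 11
  [M]: (-2)·0+(-1)·0+(-2)·1+(-2)·0+(-2)·0+(-2)·1 = -4
⇒ T^11 M^-4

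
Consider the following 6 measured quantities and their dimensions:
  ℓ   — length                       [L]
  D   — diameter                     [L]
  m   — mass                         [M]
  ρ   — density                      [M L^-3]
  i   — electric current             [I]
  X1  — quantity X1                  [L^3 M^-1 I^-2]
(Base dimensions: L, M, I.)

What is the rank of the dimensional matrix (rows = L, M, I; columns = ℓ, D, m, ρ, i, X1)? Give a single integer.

Write exponents as rows L,M,I / cols ℓ,D,m,ρ,i,X1:
  L: [ 1  1  0 -3  0  3]
  M: [ 0  0  1  1  0 -1]
  I: [ 0  0  0  0  1 -2]
RREF → pivots at {ℓ,m,i} ⇒ r = 3

3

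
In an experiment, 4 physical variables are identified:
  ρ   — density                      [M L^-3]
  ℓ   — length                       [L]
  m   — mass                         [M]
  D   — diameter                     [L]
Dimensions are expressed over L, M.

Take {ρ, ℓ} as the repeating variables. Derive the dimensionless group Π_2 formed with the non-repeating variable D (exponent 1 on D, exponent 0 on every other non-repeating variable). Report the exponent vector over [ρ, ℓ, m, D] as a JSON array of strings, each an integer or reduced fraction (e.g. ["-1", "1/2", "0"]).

Write exponents as rows L,M / cols ρ,ℓ,m,D:
  L: [-3  1  0  1]
  M: [ 1  0  1  0]
Row reduction gives pivot columns ρ,ℓ; rank = 2
Repeat: ρ,ℓ; free: m,D
RREF:
  r0: [   1    0    1    0]
  r1: [   0    1    3    1]
Fix exponent of D at 1, m at 0; solve each RREF row for its pivot's exponent:
  r0: exp(ρ) + (0)·1 = 0 ⇒ exp(ρ) = 0
  r1: exp(ℓ) + (1)·1 = 0 ⇒ exp(ℓ) = -1
Π_2 = ℓ^-1 · D

["0", "-1", "0", "1"]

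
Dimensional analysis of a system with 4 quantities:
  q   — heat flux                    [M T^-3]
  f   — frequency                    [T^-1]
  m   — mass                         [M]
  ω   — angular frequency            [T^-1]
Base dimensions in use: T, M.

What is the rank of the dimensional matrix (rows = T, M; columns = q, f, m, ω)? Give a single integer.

2

Exponent matrix [T,M] × [q,f,m,ω]:
  T: [-3 -1  0 -1]
  M: [ 1  0  1  0]
RREF → pivots at {q,f} ⇒ r = 2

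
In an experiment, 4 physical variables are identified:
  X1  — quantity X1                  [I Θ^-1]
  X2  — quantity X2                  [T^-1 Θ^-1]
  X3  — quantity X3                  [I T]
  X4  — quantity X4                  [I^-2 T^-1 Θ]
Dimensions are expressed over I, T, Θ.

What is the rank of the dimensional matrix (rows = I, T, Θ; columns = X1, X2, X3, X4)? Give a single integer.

Write exponents as rows I,T,Θ / cols X1,X2,X3,X4:
  I: [ 1  0  1 -2]
  T: [ 0 -1  1 -1]
  Θ: [-1 -1  0  1]
RREF → pivots at {X1,X2} ⇒ r = 2

2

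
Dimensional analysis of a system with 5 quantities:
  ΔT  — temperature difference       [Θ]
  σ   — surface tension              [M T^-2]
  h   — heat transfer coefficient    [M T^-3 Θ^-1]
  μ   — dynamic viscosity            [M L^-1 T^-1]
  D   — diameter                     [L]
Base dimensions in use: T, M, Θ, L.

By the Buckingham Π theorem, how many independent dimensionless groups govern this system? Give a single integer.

1

Write exponents as rows T,M,Θ,L / cols ΔT,σ,h,μ,D:
  T: [ 0 -2 -3 -1  0]
  M: [ 0  1  1  1  0]
  Θ: [ 1  0 -1  0  0]
  L: [ 0  0  0 -1  1]
Echelon form has 4 nonzero rows (pivots: ΔT,σ,h,μ)
Π count = n − r = 5 − 4 = 1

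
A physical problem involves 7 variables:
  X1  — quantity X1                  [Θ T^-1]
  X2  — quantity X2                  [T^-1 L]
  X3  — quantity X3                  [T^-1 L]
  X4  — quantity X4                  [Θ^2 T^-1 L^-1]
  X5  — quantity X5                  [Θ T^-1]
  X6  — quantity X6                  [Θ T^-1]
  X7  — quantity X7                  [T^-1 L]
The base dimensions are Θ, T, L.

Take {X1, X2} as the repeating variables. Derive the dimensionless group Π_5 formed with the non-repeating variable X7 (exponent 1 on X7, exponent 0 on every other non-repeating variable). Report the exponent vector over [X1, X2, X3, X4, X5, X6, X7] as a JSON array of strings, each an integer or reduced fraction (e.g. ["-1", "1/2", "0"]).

Write exponents as rows Θ,T,L / cols X1,X2,X3,X4,X5,X6,X7:
  Θ: [ 1  0  0  2  1  1  0]
  T: [-1 -1 -1 -1 -1 -1 -1]
  L: [ 0  1  1 -1  0  0  1]
Echelon form has 2 nonzero rows (pivots: X1,X2)
Pivot set = {X1,X2}, free = {X3,X4,X5,X6,X7}
RREF:
  r0: [   1    0    0    2    1    1    0]
  r1: [   0    1    1   -1    0    0    1]
  r2: [   0    0    0    0    0    0    0]
Fix exponent of X7 at 1, X3 at 0, X4 at 0, X5 at 0, X6 at 0; solve each RREF row for its pivot's exponent:
  r0: exp(X1) + (0)·1 = 0 ⇒ exp(X1) = 0
  r1: exp(X2) + (1)·1 = 0 ⇒ exp(X2) = -1
Π_5 = X2^-1 · X7

["0", "-1", "0", "0", "0", "0", "1"]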